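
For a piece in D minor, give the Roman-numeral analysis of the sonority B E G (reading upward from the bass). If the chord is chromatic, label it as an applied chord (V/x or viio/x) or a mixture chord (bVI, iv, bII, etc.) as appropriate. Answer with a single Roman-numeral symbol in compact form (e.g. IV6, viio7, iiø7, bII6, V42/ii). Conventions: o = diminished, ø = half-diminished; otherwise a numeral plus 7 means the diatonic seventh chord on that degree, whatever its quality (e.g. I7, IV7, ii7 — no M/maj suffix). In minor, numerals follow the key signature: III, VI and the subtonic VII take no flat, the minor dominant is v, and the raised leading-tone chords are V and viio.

Stacked in thirds the chord is E-G-B: a minor triad on E.
E is the second degree of D minor. This is the minor supertonic, borrowed from the parallel major (the Dorian ii).
With B in the bass the chord is in second inversion, so the figured bass is 64.

ii64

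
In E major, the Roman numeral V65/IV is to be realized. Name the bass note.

G#

The applied chord V65/IV is rooted on E: E-G#-B-D.
The figure 65 means first inversion — the third is in the bass.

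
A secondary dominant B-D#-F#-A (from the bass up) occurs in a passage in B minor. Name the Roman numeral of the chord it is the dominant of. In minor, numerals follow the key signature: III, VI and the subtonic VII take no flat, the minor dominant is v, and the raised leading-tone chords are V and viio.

The chord is a dominant seventh chord on B.
A dominant resolves down a perfect fifth: B → E. In B minor, E is scale degree 4, i.e. iv.

iv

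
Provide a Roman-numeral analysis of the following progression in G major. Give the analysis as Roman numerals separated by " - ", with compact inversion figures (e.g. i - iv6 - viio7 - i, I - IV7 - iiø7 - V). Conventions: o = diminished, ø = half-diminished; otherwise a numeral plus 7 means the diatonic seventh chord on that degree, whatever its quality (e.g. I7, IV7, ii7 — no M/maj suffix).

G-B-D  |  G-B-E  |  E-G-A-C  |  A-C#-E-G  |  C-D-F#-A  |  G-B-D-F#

G-B-D: major triad on G = scale degree 1 → I.
G-B-E has root E, degree 6 in G major, so vi6.
E-G-A-C has root A, degree 2 in G major, so ii43.
A-C#-E-G: a dominant seventh chord on A, the applied dominant of V → V7/V.
C-D-F#-A: dominant seventh chord on D = scale degree 5 → V42.
G-B-D-F#: major seventh chord on G = scale degree 1 → I7.

I - vi6 - ii43 - V7/V - V42 - I7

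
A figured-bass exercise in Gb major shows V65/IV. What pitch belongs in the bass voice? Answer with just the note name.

Bb

The applied chord V65/IV is rooted on Gb: Gb-Bb-Db-Fb.
The figure 65 means first inversion — the third is in the bass.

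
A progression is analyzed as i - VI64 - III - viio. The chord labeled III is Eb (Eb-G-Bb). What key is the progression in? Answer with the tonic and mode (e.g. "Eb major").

C minor

The anchor chord is a major triad on Eb, labeled III.
III on Eb implies Eb is the mediant; that puts the tonic at C, and the uppercase numeral fits minor mode.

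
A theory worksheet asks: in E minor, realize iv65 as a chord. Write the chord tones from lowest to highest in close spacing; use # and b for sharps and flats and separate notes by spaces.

C E G A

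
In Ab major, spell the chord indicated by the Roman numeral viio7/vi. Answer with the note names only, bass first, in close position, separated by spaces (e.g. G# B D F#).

viio7/vi is a secondary leading-tone chord. The target vi is F in Ab major; the applied chord is rooted a semitone below, on E.
Building a fully diminished seventh chord on E gives E-G-Bb-Db.

E G Bb Db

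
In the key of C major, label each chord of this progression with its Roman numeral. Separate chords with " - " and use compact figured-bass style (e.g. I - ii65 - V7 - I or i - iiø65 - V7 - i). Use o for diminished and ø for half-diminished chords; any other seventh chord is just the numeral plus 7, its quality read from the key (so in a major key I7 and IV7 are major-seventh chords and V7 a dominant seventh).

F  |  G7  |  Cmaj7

F: root F is the subdominant; major triad there is IV.
G7: dominant seventh chord on G = scale degree 5 → V7.
Cmaj7: major seventh chord on C = scale degree 1 → I7.

IV - V7 - I7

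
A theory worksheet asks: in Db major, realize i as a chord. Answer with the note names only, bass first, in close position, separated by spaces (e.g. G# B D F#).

Scale degree 1 in Db major is Db; here the chord built on it is altered to a minor triad. i is the minor tonic, borrowed from the parallel minor.
So the chord is Db-Fb-Ab, a minor triad.

Db Fb Ab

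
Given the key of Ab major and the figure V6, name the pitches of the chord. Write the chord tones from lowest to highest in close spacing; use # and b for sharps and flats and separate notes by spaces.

In Ab major, the dominant is Eb, and the diatonic chord built there is a major triad.
That chord is spelled Eb-G-Bb.
With the 6 figure the chord is in first inversion; from the bass G upward in close position it reads G-Bb-Eb.

G Bb Eb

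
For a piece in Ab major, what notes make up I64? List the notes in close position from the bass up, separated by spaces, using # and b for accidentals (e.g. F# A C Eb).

Eb Ab C

The numeral's case and figure indicate a major triad. In Ab major its root, the tonic, is Ab.
That chord is spelled Ab-C-Eb.
The figured bass 64 indicates second inversion, placing the fifth (Eb) in the bass: Eb-Ab-C.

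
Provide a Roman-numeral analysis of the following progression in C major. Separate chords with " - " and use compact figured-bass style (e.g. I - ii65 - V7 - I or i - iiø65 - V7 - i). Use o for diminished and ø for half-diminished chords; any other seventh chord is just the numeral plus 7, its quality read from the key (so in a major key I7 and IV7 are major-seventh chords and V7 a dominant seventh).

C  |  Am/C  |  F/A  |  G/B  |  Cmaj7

I - vi6 - IV6 - V6 - I7

C: root C is the tonic; major triad there is I.
Am/C has root A, degree 6 in C major, so vi6.
F/A: root F is the subdominant; major triad there is IV6.
G/B: root G is the dominant; major triad there is V6.
Cmaj7 has root C, degree 1 in C major, so I7.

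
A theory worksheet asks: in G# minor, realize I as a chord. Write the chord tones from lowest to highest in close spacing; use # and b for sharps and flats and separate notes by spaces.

G# B# D#

Scale degree 1 in G# minor is G#; here the chord built on it is altered to a major triad. I is the major tonic (Picardy third), borrowed from the parallel major.
So the chord is G#-B#-D#, a major triad.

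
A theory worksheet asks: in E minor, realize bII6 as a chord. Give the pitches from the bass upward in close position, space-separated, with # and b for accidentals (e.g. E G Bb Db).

A C F

Scale degree 2 in E minor is F#; lowering it a half step gives F. bII6 is the Neapolitan sixth — a major triad on the lowered second degree, here in its customary first inversion.
So the chord is F-A-C.
With the 6 figure the chord is in first inversion; from the bass A upward in close position it reads A-C-F.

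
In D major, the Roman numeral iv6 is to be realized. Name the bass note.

iv in D major has root G; the chord is G-Bb-D.
The figure 6 means first inversion — the third is in the bass.

Bb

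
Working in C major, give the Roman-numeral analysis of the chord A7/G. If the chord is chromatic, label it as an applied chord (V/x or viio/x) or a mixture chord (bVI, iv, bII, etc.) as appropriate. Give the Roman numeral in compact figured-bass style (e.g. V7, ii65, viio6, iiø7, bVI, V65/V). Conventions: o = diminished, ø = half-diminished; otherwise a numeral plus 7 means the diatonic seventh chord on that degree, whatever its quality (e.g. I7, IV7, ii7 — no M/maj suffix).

Stacked in thirds the chord is A-C#-E-G: a dominant seventh chord on A.
A is not a diatonic chord root with this quality in C major, but it lies a perfect fifth above D (ii), so the chord functions as an applied dominant of ii.
With G in the bass the chord is in third inversion, so the figured bass is 42.

V42/ii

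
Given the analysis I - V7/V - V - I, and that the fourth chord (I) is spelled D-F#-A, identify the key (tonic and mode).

D major

I is given as D-F#-A — a major triad with root D.
If D is scale degree 1 and the mode makes that degree carry a major triad, the tonic is D and the mode is major.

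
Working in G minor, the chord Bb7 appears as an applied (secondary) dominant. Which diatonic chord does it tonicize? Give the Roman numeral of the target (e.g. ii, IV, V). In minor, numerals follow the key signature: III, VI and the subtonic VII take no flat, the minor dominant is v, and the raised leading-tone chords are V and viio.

VI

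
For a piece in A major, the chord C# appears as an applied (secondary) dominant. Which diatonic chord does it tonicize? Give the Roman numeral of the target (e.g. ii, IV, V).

vi

The chord is a major triad on C#.
A dominant resolves down a perfect fifth: C# → F#. In A major, F# is scale degree 6, i.e. vi.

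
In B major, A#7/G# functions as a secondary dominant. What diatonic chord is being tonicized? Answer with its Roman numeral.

The chord is a dominant seventh chord on A#.
A dominant resolves down a perfect fifth: A# → D#. In B major, D# is scale degree 3, i.e. iii.

iii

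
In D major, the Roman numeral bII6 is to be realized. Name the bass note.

G

bII in D major has root Eb; the chord is Eb-G-Bb.
The figure 6 means first inversion — the third is in the bass.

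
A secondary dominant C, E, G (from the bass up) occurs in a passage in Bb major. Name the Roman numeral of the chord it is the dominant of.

V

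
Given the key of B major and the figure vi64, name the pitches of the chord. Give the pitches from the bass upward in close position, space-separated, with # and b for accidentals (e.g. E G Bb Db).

D# G# B

In B major, scale degree 6 is G#, and the diatonic chord built there is a minor triad.
That chord is spelled G#-B-D#.
With the 64 figure the chord is in second inversion; from the bass D# upward in close position it reads D#-G#-B.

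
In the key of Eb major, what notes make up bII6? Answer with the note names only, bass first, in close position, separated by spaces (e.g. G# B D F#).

Scale degree 2 in Eb major is F; lowering it a half step gives Fb. bII6 is the Neapolitan sixth — a major triad on the lowered second degree, here in its customary first inversion.
So the chord is Fb-Ab-Cb.
With the 6 figure the chord is in first inversion; from the bass Ab upward in close position it reads Ab-Cb-Fb.

Ab Cb Fb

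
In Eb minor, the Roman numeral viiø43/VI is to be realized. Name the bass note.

Fb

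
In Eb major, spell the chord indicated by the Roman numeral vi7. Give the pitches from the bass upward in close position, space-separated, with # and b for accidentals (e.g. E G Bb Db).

C Eb G Bb

The numeral's case and figure indicate a minor seventh chord. In Eb major its root, scale degree 6, is C.
Stacking thirds from C gives C-Eb-G-Bb.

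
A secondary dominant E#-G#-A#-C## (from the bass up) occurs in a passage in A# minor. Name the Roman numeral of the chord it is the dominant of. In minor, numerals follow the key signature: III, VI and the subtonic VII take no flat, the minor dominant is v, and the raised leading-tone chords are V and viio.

The chord is a dominant seventh chord on A#.
A dominant resolves down a perfect fifth: A# → D#. In A# minor, D# is scale degree 4, i.e. iv.

iv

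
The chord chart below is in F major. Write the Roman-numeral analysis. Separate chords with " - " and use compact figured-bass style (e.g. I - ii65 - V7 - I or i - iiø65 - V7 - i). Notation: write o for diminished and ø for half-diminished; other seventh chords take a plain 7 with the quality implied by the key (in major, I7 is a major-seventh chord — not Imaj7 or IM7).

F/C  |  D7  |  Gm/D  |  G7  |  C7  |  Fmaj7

I64 - V7/ii - ii64 - V7/V - V7 - I7

F/C: root F is the tonic; major triad there is I64.
D7 is the secondary dominant of ii (dominant seventh chord on D): V7/ii.
Gm/D: minor triad on G = scale degree 2 → ii64.
G7: a dominant seventh chord on G, the applied dominant of V → V7/V.
C7: dominant seventh chord on C = scale degree 5 → V7.
Fmaj7 has root F, degree 1 in F major, so I7.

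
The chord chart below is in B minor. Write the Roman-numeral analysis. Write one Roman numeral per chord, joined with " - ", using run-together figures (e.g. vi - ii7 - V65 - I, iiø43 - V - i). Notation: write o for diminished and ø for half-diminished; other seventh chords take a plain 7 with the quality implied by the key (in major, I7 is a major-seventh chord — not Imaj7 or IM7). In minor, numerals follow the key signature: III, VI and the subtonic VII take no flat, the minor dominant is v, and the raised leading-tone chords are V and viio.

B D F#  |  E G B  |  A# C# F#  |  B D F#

i - iv - V6 - i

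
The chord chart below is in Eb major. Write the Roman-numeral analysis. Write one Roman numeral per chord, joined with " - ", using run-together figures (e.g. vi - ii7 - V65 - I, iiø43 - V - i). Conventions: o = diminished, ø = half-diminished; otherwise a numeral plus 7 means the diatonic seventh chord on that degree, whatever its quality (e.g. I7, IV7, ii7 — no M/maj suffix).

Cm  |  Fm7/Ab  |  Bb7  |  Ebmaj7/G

vi - ii65 - V7 - I65

Cm: root C is the submediant; minor triad there is vi.
Fm7/Ab: minor seventh chord on F = scale degree 2 → ii65.
Bb7 has root Bb, degree 5 in Eb major, so V7.
Ebmaj7/G has root Eb, degree 1 in Eb major, so I65.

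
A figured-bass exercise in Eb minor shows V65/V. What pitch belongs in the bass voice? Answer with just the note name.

The applied chord V65/V is rooted on F: F-A-C-Eb.
The figure 65 means first inversion — the third is in the bass.

A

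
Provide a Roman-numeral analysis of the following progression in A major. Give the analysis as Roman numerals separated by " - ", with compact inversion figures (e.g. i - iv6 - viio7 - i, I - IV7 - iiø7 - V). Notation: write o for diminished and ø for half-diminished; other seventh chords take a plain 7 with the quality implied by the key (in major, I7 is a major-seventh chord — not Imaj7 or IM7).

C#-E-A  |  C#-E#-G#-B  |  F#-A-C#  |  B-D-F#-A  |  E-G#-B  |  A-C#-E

I6 - V7/vi - vi - ii7 - V - I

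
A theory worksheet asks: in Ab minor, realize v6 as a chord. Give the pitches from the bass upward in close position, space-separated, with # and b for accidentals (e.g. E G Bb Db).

In Ab minor, the fifth degree is Eb, and the diatonic chord built there is a minor triad.
Stacking thirds from Eb gives Eb-Gb-Bb.
The figured bass 6 indicates first inversion, placing the third (Gb) in the bass: Gb-Bb-Eb.

Gb Bb Eb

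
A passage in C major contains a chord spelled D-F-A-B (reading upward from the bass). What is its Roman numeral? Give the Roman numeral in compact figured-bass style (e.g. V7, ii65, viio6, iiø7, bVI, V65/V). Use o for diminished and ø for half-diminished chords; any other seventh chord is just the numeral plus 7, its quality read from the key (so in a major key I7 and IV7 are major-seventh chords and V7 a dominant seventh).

Stacked in thirds the chord is B-D-F-A: a half-diminished seventh chord on B.
In C major, B is the leading tone; the diatonic half-diminished seventh chord there is viiø7.
With D in the bass the chord is in first inversion, so the figured bass is 65.

viiø65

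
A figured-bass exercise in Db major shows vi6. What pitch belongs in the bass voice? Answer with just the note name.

Db

vi in Db major has root Bb; the chord is Bb-Db-F.
The figure 6 means first inversion — the third is in the bass.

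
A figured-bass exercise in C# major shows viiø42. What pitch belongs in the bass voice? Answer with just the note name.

A#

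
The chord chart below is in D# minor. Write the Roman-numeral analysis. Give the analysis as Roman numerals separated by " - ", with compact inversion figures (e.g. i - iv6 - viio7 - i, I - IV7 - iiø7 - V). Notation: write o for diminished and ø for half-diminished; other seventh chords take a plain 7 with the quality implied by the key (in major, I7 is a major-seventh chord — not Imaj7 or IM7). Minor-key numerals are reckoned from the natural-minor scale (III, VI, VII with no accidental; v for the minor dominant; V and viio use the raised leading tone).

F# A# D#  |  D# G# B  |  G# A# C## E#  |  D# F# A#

i6 - iv64 - V42 - i

F#-A#-D#: minor triad on D# = scale degree 1 → i6.
D#-G#-B has root G#, degree 4 in D# minor, so iv64.
G#-A#-C##-E#: dominant seventh chord on A# = scale degree 5 → V42.
D#-F#-A#: minor triad on D# = scale degree 1 → i.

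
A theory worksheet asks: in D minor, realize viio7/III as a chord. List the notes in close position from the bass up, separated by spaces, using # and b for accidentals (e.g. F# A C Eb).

E G Bb Db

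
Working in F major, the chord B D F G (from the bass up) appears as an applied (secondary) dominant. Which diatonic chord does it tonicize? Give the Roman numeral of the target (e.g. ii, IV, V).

V

The chord is a dominant seventh chord on G.
A dominant resolves down a perfect fifth: G → C. In F major, C is scale degree 5, i.e. V.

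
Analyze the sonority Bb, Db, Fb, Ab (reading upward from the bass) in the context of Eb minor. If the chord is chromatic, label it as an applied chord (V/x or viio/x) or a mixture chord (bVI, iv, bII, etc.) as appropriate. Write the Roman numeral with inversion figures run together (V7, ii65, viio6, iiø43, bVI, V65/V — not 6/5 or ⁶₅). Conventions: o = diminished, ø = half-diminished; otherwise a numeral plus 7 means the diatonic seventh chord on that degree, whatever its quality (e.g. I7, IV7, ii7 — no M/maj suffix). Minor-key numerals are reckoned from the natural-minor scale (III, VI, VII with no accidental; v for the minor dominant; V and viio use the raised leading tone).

Stacked in thirds the chord is Bb-Db-Fb-Ab: a half-diminished seventh chord on Bb.
Bb sits a half step below Cb (VI in Eb minor); a diminished chord there is the applied leading-tone chord of VI.

viiø7/VI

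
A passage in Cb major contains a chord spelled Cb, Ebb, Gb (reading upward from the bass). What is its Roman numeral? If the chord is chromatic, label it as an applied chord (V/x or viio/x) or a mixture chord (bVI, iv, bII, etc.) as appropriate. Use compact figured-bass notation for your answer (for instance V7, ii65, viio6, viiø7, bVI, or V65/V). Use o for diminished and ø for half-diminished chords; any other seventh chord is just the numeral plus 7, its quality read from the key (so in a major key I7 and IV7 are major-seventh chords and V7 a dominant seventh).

The pitches Cb-Ebb-Gb form a minor triad rooted on Cb.
Cb is the first degree of Cb major. This is the minor tonic, borrowed from the parallel minor.

i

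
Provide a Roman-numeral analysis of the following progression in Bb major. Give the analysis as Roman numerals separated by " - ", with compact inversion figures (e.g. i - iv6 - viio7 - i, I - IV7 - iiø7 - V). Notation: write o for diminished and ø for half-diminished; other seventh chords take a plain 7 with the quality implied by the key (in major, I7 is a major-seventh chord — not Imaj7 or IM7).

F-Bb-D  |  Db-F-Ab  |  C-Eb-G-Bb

I64 - bIII - ii7

F-Bb-D: major triad on Bb = scale degree 1 → I64.
Db-F-Ab: major triad on Db — chromatic; bIII (borrowed from the parallel minor).
C-Eb-G-Bb: root C is the supertonic; minor seventh chord there is ii7.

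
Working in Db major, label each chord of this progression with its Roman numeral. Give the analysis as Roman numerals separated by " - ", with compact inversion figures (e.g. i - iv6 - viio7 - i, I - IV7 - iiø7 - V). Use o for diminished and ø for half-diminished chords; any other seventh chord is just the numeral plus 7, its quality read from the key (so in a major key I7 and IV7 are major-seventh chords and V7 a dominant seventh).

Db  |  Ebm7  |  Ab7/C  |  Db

I - ii7 - V65 - I

Db has root Db, degree 1 in Db major, so I.
Ebm7: root Eb is the supertonic; minor seventh chord there is ii7.
Ab7/C has root Ab, degree 5 in Db major, so V65.
Db: root Db is the tonic; major triad there is I.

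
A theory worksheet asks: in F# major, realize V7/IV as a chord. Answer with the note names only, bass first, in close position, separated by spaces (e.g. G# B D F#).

F# A# C# E

V7/IV is a secondary dominant — the dominant seventh of IV. IV in F# major is B, so the applied chord's root is F#, a perfect fifth above.
Building a dominant seventh chord on F# gives F#-A#-C#-E.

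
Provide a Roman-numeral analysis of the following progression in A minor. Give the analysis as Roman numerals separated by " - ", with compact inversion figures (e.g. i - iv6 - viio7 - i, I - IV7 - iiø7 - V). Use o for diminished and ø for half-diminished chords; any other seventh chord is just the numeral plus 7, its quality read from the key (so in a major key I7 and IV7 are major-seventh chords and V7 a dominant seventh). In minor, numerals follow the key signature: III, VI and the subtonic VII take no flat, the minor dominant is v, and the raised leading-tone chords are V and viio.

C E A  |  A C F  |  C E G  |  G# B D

i6 - VI6 - III - viio

C-E-A: minor triad on A = scale degree 1 → i6.
A-C-F has root F, degree 6 in A minor, so VI6.
C-E-G: major triad on C = scale degree 3 → III.
G#-B-D: root G# is the leading tone; diminished triad there is viio.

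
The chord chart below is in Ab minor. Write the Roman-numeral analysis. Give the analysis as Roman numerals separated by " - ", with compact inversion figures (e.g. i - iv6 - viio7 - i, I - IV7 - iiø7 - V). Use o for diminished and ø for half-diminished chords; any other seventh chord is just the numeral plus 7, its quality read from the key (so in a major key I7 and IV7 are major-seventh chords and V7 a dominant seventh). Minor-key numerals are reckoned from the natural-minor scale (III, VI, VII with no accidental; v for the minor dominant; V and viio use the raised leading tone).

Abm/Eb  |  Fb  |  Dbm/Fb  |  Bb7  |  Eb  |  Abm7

i64 - VI - iv6 - V7/V - V - i7

Abm/Eb has root Ab, degree 1 in Ab minor, so i64.
Fb: root Fb is the submediant; major triad there is VI.
Dbm/Fb has root Db, degree 4 in Ab minor, so iv6.
Bb7: chromatic; Bb is V of V, so V7/V.
Eb: major triad on Eb = scale degree 5 → V.
Abm7: minor seventh chord on Ab = scale degree 1 → i7.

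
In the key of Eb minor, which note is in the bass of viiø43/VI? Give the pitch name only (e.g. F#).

Fb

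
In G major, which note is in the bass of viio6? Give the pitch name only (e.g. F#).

A

viio in G major has root F#; the chord is F#-A-C.
The figure 6 means first inversion — the third is in the bass.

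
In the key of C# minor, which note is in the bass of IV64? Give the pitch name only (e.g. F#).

IV in C# minor has root F#; the chord is F#-A#-C#.
The figure 64 means second inversion — the fifth is in the bass.

C#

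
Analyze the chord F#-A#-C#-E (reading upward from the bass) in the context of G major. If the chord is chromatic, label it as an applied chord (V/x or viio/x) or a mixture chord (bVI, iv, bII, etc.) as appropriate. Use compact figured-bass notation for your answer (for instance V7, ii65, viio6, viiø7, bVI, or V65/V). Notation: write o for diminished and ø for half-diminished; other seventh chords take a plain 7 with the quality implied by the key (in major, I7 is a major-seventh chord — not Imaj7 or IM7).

The pitches F#-A#-C#-E form a dominant seventh chord rooted on F#.
F# is not a diatonic chord root with this quality in G major, but it lies a perfect fifth above B (iii), so the chord functions as an applied dominant of iii.

V7/iii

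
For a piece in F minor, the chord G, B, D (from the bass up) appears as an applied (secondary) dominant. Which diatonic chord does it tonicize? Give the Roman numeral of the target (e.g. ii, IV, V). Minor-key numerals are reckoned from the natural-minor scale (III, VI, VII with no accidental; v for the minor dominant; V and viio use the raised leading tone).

V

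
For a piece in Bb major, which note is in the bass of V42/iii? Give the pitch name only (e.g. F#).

G

The applied chord V42/iii is rooted on A: A-C#-E-G.
The figure 42 means third inversion — the seventh is in the bass.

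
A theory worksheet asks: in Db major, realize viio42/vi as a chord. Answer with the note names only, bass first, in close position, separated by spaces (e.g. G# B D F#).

viio42/vi is a secondary leading-tone chord. The target vi is Bb in Db major; the applied chord is rooted a semitone below, on A.
Building a fully diminished seventh chord on A gives A-C-Eb-Gb.
With the 42 figure the chord is in third inversion; from the bass Gb upward in close position it reads Gb-A-C-Eb.

Gb A C Eb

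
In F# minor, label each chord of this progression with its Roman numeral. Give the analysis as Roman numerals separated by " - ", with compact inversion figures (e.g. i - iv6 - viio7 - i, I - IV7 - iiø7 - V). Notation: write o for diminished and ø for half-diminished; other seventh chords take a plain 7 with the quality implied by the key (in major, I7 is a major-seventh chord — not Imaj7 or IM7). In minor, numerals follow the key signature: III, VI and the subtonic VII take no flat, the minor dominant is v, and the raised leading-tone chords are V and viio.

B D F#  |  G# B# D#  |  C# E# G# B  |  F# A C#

iv - V/V - V7 - i

B-D-F# has root B, degree 4 in F# minor, so iv.
G#-B#-D#: chromatic; G# is V of V, so V/V.
C#-E#-G#-B: dominant seventh chord on C# = scale degree 5 → V7.
F#-A-C#: root F# is the tonic; minor triad there is i.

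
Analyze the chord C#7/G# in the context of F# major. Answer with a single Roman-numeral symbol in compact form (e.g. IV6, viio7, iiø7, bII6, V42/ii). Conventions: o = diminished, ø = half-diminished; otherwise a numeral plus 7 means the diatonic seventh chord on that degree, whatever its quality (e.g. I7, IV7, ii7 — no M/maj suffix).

Stacked in thirds the chord is C#-E#-G#-B: a dominant seventh chord on C#.
In F# major, C# is the dominant; the diatonic dominant seventh chord there is V7.
With G# in the bass the chord is in second inversion, so the figured bass is 43.

V43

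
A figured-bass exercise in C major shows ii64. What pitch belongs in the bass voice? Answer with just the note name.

A

ii in C major has root D; the chord is D-F-A.
The figure 64 means second inversion — the fifth is in the bass.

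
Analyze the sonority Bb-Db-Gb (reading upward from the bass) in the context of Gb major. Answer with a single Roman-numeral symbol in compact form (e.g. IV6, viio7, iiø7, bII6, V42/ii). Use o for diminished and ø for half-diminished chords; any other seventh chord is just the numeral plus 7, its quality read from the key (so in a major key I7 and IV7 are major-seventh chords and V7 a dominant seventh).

The pitches Gb-Bb-Db form a major triad rooted on Gb.
Gb is scale degree 1 in Gb major, and a major triad on that degree is written I.
With Bb in the bass the chord is in first inversion, so the figured bass is 6.

I6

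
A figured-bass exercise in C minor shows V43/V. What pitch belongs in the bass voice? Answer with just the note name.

A

The applied chord V43/V is rooted on D: D-F#-A-C.
The figure 43 means second inversion — the fifth is in the bass.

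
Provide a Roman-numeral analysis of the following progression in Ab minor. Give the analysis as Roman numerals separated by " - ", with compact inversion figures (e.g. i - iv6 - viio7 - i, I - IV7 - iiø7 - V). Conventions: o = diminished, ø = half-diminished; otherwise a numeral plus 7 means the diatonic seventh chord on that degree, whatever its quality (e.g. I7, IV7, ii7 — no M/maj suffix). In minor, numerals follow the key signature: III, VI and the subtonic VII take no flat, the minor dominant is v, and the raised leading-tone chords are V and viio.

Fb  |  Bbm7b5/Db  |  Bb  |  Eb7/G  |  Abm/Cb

VI - iiø65 - V/V - V65 - i6

Fb: root Fb is the submediant; major triad there is VI.
Bbm7b5/Db has root Bb, degree 2 in Ab minor, so iiø65.
Bb: a major triad on Bb, the applied dominant of V → V/V.
Eb7/G: root Eb is the dominant; dominant seventh chord there is V65.
Abm/Cb: root Ab is the tonic; minor triad there is i6.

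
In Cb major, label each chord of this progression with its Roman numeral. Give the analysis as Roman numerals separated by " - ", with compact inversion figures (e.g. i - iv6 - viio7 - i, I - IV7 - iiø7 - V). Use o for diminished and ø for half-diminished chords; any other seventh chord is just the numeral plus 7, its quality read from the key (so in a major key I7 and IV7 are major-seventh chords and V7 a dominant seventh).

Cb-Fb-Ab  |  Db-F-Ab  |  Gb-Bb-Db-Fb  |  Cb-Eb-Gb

Cb-Fb-Ab has root Fb, degree 4 in Cb major, so IV64.
Db-F-Ab is the secondary dominant of V (major triad on Db): V/V.
Gb-Bb-Db-Fb has root Gb, degree 5 in Cb major, so V7.
Cb-Eb-Gb: root Cb is the tonic; major triad there is I.

IV64 - V/V - V7 - I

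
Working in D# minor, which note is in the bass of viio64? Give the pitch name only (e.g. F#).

viio in D# minor has root C##; the chord is C##-E#-G#.
The figure 64 means second inversion — the fifth is in the bass.

G#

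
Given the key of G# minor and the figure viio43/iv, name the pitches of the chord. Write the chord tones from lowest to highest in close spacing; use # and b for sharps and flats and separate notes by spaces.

F# A B# D#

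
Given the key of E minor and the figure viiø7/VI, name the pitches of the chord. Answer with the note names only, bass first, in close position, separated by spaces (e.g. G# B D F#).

B D F A

viiø7/VI is a secondary leading-tone chord. The target VI is C in E minor; the applied chord is rooted a semitone below, on B.
Building a half-diminished seventh chord on B gives B-D-F-A.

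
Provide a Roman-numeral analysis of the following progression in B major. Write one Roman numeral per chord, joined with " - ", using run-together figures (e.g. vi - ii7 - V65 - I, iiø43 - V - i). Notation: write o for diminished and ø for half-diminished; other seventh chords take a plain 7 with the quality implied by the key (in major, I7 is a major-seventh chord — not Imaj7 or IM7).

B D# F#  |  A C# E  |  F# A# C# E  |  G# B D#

I - bVII - V7 - vi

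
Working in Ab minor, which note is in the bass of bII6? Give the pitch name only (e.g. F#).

Db

bII in Ab minor has root Bbb; the chord is Bbb-Db-Fb.
The figure 6 means first inversion — the third is in the bass.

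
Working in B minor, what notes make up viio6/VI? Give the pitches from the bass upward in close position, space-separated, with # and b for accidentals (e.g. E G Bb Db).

A C F#

The slash marks an applied leading-tone chord: viio of VI. In B minor, VI is G, so the leading tone to it is F#, a half step below.
Building a diminished triad on F# gives F#-A-C.
With the 6 figure the chord is in first inversion; from the bass A upward in close position it reads A-C-F#.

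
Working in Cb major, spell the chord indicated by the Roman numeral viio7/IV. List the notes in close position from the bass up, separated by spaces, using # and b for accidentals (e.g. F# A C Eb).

viio7/IV is a secondary leading-tone chord. The target IV is Fb in Cb major; the applied chord is rooted a semitone below, on Eb.
Building a fully diminished seventh chord on Eb gives Eb-Gb-Bbb-Dbb.

Eb Gb Bbb Dbb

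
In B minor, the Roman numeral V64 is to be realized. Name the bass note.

V in B minor has root F#; the chord is F#-A#-C#.
The figure 64 means second inversion — the fifth is in the bass.

C#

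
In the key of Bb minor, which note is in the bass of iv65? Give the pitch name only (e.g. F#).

iv in Bb minor has root Eb; the chord is Eb-Gb-Bb-Db.
The figure 65 means first inversion — the third is in the bass.

Gb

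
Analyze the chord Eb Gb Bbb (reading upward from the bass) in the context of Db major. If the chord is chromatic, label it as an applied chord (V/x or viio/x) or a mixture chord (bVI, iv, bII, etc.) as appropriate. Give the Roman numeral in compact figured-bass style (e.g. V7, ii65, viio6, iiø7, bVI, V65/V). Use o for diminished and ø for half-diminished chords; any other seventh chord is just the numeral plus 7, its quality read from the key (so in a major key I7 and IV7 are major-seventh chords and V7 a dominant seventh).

iio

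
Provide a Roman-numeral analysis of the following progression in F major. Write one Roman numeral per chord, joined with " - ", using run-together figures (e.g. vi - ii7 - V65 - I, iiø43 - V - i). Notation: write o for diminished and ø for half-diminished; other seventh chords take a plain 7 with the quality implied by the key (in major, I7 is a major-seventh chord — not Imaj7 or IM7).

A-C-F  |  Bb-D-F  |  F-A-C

I6 - IV - I

A-C-F has root F, degree 1 in F major, so I6.
Bb-D-F: major triad on Bb = scale degree 4 → IV.
F-A-C: root F is the tonic; major triad there is I.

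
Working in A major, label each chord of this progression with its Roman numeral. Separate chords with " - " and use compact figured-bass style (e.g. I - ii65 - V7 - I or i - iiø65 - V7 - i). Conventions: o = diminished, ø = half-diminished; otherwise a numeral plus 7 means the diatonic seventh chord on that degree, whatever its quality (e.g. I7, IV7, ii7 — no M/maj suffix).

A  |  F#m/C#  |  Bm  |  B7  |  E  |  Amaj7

A has root A, degree 1 in A major, so I.
F#m/C# has root F#, degree 6 in A major, so vi64.
Bm: root B is the supertonic; minor triad there is ii.
B7 is the secondary dominant of V (dominant seventh chord on B): V7/V.
E: major triad on E = scale degree 5 → V.
Amaj7 has root A, degree 1 in A major, so I7.

I - vi64 - ii - V7/V - V - I7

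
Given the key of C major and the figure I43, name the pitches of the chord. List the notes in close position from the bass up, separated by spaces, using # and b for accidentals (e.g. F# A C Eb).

G B C E

In C major, scale degree 1 is C, and the diatonic chord built there is a major seventh chord.
Stacking thirds from C gives C-E-G-B.
With the 43 figure the chord is in second inversion; from the bass G upward in close position it reads G-B-C-E.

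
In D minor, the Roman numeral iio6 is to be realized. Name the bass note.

iio in D minor has root E; the chord is E-G-Bb.
The figure 6 means first inversion — the third is in the bass.

G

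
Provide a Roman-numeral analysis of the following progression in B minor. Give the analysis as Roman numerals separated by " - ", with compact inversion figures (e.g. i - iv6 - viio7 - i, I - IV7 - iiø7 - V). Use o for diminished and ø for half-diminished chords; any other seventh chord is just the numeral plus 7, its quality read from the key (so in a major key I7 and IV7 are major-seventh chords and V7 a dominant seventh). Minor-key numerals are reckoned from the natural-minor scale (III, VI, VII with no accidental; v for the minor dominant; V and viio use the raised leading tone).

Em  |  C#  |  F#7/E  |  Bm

iv - V/V - V42 - i

Em has root E, degree 4 in B minor, so iv.
C#: chromatic; C# is V of V, so V/V.
F#7/E: root F# is the dominant; dominant seventh chord there is V42.
Bm: root B is the tonic; minor triad there is i.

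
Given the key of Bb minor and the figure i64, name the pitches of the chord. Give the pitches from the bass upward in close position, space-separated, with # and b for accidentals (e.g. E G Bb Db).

The numeral's case and figure indicate a minor triad. In Bb minor its root, the first degree, is Bb.
That chord is spelled Bb-Db-F.
The figured bass 64 indicates second inversion, placing the fifth (F) in the bass: F-Bb-Db.

F Bb Db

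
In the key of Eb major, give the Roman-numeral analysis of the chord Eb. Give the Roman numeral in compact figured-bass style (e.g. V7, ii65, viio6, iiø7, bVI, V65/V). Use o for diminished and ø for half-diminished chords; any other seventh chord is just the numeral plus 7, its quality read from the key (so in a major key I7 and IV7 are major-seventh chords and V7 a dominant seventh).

I

The pitches Eb-G-Bb form a major triad rooted on Eb.
Eb is scale degree 1 in Eb major, and a major triad on that degree is written I.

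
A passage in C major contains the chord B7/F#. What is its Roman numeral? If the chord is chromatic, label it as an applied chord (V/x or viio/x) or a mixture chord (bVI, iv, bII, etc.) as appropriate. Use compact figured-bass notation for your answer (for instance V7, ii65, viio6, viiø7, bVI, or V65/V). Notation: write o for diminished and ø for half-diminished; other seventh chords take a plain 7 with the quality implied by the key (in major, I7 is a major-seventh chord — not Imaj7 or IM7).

The pitches B-D#-F#-A form a dominant seventh chord rooted on B.
B is not a diatonic chord root with this quality in C major, but it lies a perfect fifth above E (iii), so the chord functions as an applied dominant of iii.
With F# in the bass the chord is in second inversion, so the figured bass is 43.

V43/iii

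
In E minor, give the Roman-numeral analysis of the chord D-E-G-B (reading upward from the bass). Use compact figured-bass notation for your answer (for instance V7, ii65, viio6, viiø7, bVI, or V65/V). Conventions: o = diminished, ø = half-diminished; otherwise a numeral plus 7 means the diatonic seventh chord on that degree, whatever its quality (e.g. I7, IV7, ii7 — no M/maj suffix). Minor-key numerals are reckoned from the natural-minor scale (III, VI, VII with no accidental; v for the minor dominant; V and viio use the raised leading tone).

i42

Stacked in thirds the chord is E-G-B-D: a minor seventh chord on E.
In E minor, E is the tonic; the diatonic minor seventh chord there is i7.
With D in the bass the chord is in third inversion, so the figured bass is 42.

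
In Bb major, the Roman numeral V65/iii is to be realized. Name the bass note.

The applied chord V65/iii is rooted on A: A-C#-E-G.
The figure 65 means first inversion — the third is in the bass.

C#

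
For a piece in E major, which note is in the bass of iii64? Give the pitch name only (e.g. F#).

D#

iii in E major has root G#; the chord is G#-B-D#.
The figure 64 means second inversion — the fifth is in the bass.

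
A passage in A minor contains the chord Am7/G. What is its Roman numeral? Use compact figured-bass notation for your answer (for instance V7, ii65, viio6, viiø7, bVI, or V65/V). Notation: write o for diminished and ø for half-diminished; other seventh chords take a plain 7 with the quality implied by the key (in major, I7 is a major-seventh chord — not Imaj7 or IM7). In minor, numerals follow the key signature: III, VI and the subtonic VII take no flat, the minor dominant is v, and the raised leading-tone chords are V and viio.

The pitches A-C-E-G form a minor seventh chord rooted on A.
A is scale degree 1 in A minor, and a minor seventh chord on that degree is written i7.
With G in the bass the chord is in third inversion, so the figured bass is 42.

i42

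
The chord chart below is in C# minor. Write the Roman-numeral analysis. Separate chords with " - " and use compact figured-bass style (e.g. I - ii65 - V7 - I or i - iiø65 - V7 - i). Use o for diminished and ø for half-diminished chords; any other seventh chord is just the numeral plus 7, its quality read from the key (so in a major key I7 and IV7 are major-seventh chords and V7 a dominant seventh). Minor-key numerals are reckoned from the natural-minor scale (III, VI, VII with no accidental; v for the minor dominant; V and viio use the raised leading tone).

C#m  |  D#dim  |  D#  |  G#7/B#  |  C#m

i - iio - V/V - V65 - i

C#m has root C#, degree 1 in C# minor, so i.
D#dim has root D#, degree 2 in C# minor, so iio.
D#: chromatic; D# is V of V, so V/V.
G#7/B#: root G# is the dominant; dominant seventh chord there is V65.
C#m has root C#, degree 1 in C# minor, so i.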